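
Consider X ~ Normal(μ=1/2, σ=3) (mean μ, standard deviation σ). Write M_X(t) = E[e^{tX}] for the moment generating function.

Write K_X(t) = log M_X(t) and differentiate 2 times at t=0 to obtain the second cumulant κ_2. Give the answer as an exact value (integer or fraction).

M_X(t) = e^(9*t^2/2 + t/2)
K_X(t) = log M_X(t) = 9*t^2/2 + t/2
K^(2)(t) = 9

κ_2 = K^(2)(0) = 9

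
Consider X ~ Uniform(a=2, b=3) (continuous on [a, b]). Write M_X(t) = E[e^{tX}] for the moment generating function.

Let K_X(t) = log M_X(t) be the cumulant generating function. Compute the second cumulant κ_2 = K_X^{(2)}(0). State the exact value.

κ_2 = d^2K/dt^2 |_{t=0} = 1/12

M_X(t) = (e^(3*t) - e^(2*t))/t
K_X(t) = log M_X(t) = -log(t) + log(e^(3*t) - e^(2*t))
dK/dt = (3*t*e^(t) - 2*t - e^(t) + 1)/(t*e^(t) - t)
d^2K/dt^2 = (-t^2*e^(t) + e^(2*t) - 2*e^(t) + 1)/(t^2*e^(2*t) - 2*t^2*e^(t) + t^2)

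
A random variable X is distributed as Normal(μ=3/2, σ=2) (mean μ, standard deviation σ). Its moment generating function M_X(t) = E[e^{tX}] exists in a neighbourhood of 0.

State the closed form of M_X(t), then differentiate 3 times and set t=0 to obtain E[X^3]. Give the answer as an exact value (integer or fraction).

M_X(t) = e^(2*t^2 + 3*t/2)
M′(t) = 4*t*e^(3*t/2)*e^(2*t^2) + 3*e^(3*t/2)*e^(2*t^2)/2
M′′(t) = 16*t^2*e^(3*t/2)*e^(2*t^2) + 12*t*e^(3*t/2)*e^(2*t^2) + 25*e^(3*t/2)*e^(2*t^2)/4
M′′′(t) = 64*t^3*e^(3*t/2)*e^(2*t^2) + 72*t^2*e^(3*t/2)*e^(2*t^2) + 75*t*e^(3*t/2)*e^(2*t^2) + 171*e^(3*t/2)*e^(2*t^2)/8

E[X^3] = M′′′(0) = 171/8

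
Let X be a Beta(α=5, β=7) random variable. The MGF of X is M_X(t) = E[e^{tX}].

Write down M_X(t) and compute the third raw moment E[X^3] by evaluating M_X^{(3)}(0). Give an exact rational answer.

M_X(t) = ₁F₁(5; 12; t)
dM/dt = 5*₁F₁(6; 13; t)/12
d^2M/dt^2 = 5*₁F₁(7; 14; t)/26
d^3M/dt^3 = 5*₁F₁(8; 15; t)/52

E[X^3] = d^3M/dt^3 |_{t=0} = 5/52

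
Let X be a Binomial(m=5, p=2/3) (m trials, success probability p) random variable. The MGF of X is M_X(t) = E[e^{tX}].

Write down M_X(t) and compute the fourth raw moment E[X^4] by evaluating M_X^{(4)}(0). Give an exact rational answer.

E[X^4] = M^(4)(0) = 5290/27

M_X(t) = (2*e^(t)/3 + 1/3)^5
M^(4)(t) = 20000*e^(5*t)/243 + 20480*e^(4*t)/243 + 80*e^(3*t)/3 + 640*e^(2*t)/243 + 10*e^(t)/243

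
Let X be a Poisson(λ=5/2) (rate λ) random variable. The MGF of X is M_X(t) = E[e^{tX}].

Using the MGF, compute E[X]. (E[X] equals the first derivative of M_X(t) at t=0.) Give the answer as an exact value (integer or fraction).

M_X(t) = e^(5*e^(t)/2 - 5/2)
M^(1)(t) = 5*e^(-5/2)*e^(t)*e^(5*e^(t)/2)/2

E[X] = M^(1)(0) = 5/2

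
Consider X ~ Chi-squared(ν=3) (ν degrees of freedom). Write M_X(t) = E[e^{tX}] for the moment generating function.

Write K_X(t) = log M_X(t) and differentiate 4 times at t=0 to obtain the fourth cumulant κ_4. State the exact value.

M_X(t) = (1 - 2*t)^(-3/2)
K_X(t) = log M_X(t) = -3*log(1 - 2*t)/2
dK/dt = -3/(2*t - 1)
d^2K/dt^2 = 6/(4*t^2 - 4*t + 1)
d^3K/dt^3 = -24/(8*t^3 - 12*t^2 + 6*t - 1)
d^4K/dt^4 = 144/(16*t^4 - 32*t^3 + 24*t^2 - 8*t + 1)

κ_4 = d^4K/dt^4 |_{t=0} = 144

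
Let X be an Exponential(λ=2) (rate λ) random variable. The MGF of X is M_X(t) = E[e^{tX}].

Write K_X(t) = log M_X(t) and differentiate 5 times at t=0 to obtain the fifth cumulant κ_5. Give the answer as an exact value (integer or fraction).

κ_5 = D^5[K](0) = 3/4

M_X(t) = 2/(2 - t)
K_X(t) = log M_X(t) = -log(2 - t) + log(2)
D^5[K](t) = -24/(t^5 - 10*t^4 + 40*t^3 - 80*t^2 + 80*t - 32)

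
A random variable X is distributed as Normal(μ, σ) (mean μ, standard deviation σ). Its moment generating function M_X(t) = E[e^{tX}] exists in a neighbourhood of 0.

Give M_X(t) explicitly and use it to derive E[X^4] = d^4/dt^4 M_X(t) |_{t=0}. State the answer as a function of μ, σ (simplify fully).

M_X(t) = e^(μ*t + σ^2*t^2/2)
dM/dt = μ*e^(μ*t)*e^(σ^2*t^2/2) + σ^2*t*e^(μ*t)*e^(σ^2*t^2/2)
d^2M/dt^2 = μ^2*e^(μ*t)*e^(σ^2*t^2/2) + 2*μ*σ^2*t*e^(μ*t)*e^(σ^2*t^2/2) + σ^4*t^2*e^(μ*t)*e^(σ^2*t^2/2) + σ^2*e^(μ*t)*e^(σ^2*t^2/2)

E[X^4] = d^4M/dt^4 |_{t=0} = μ^4 + 6*μ^2*σ^2 + 3*σ^4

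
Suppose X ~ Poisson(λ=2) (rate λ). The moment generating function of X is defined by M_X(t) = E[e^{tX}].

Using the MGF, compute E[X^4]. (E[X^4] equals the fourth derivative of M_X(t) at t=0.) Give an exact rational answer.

M_X(t) = e^(2*e^(t) - 2)
D^4[M](t) = (16*e^(4*t)*e^(2*e^(t)) + 48*e^(3*t)*e^(2*e^(t)) + 28*e^(2*t)*e^(2*e^(t)) + 2*e^(t)*e^(2*e^(t)))*e^(-2)

E[X^4] = D^4[M](0) = 94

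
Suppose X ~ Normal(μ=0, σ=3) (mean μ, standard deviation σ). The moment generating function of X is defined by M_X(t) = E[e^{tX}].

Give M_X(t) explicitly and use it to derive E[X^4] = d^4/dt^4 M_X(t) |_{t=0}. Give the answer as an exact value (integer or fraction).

E[X^4] = D^4[M](0) = 243

M_X(t) = e^(9*t^2/2)
D^4[M](t) = 6561*t^4*e^(9*t^2/2) + 4374*t^2*e^(9*t^2/2) + 243*e^(9*t^2/2)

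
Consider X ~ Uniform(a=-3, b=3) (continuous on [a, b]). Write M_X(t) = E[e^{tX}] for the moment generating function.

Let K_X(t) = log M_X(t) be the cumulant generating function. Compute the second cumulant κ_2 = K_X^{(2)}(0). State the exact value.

M_X(t) = (e^(3*t) - e^(-3*t))/(6*t)
K_X(t) = log M_X(t) = -log(t) + log(e^(3*t) - e^(-3*t)) - log(6)
dK/dt = (3*t*e^(6*t) + 3*t - e^(6*t) + 1)/(t*e^(6*t) - t)
d^2K/dt^2 = (-36*t^2*e^(6*t) + e^(12*t) - 2*e^(6*t) + 1)/(t^2*e^(12*t) - 2*t^2*e^(6*t) + t^2)

κ_2 = d^2K/dt^2 |_{t=0} = 3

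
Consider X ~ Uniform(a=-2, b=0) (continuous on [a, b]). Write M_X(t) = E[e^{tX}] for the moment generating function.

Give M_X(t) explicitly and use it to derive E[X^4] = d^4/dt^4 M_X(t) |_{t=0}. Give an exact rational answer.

E[X^4] = M^(4)(0) = 16/5

M_X(t) = (1 - e^(-2*t))/(2*t)
M^(4)(t) = (-8*t^4 - 16*t^3 - 24*t^2 - 24*t + 12*e^(2*t) - 12)*e^(-2*t)/t^5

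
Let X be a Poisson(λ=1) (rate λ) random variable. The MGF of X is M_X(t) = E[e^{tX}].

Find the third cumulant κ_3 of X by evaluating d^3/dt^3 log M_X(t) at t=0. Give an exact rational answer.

κ_3 = K^(3)(0) = 1

M_X(t) = e^(e^(t) - 1)
K_X(t) = log M_X(t) = e^(t) - 1
K^(3)(t) = e^(t)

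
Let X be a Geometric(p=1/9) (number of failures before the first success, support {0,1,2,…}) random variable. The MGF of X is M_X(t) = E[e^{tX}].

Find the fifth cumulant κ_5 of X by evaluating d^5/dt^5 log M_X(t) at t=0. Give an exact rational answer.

κ_5 = K′′′′′(0) = 1058760

M_X(t) = 1/(9*(1 - 8*e^(t)/9))
K_X(t) = log M_X(t) = -log(1 - 8*e^(t)/9) - 2*log(3)
K′(t) = -8*e^(t)/(8*e^(t) - 9)
K′′(t) = 72*e^(t)/(64*e^(2*t) - 144*e^(t) + 81)
K′′′(t) = (-576*e^(2*t) - 648*e^(t))/(512*e^(3*t) - 1728*e^(2*t) + 1944*e^(t) - 729)
K′′′′(t) = (4608*e^(3*t) + 20736*e^(2*t) + 5832*e^(t))/(4096*e^(4*t) - 18432*e^(3*t) + 31104*e^(2*t) - 23328*e^(t) + 6561)
K′′′′′(t) = (-36864*e^(4*t) - 456192*e^(3*t) - 513216*e^(2*t) - 52488*e^(t))/(32768*e^(5*t) - 184320*e^(4*t) + 414720*e^(3*t) - 466560*e^(2*t) + 262440*e^(t) - 59049)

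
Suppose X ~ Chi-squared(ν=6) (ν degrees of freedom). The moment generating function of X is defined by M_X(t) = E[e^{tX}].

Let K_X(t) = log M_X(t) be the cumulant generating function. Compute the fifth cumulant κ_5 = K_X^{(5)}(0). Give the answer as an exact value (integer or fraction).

M_X(t) = (1 - 2*t)^(-3)
K_X(t) = log M_X(t) = -3*log(1 - 2*t)
dK/dt = -6/(2*t - 1)
d^2K/dt^2 = 12/(4*t^2 - 4*t + 1)
d^3K/dt^3 = -48/(8*t^3 - 12*t^2 + 6*t - 1)
d^4K/dt^4 = 288/(16*t^4 - 32*t^3 + 24*t^2 - 8*t + 1)
d^5K/dt^5 = -2304/(32*t^5 - 80*t^4 + 80*t^3 - 40*t^2 + 10*t - 1)

κ_5 = d^5K/dt^5 |_{t=0} = 2304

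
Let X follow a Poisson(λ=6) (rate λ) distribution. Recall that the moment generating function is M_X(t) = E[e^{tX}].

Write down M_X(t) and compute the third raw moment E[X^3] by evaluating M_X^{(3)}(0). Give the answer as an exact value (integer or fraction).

E[X^3] = M′′′(0) = 330

M_X(t) = e^(6*e^(t) - 6)
M′(t) = 6*e^(-6)*e^(t)*e^(6*e^(t))
M′′(t) = (36*e^(2*t)*e^(6*e^(t)) + 6*e^(t)*e^(6*e^(t)))*e^(-6)
M′′′(t) = (216*e^(3*t)*e^(6*e^(t)) + 108*e^(2*t)*e^(6*e^(t)) + 6*e^(t)*e^(6*e^(t)))*e^(-6)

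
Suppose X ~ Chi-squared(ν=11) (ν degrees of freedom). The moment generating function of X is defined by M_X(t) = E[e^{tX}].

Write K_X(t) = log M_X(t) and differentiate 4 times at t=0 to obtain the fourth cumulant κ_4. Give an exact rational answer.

M_X(t) = (1 - 2*t)^(-11/2)
K_X(t) = log M_X(t) = -11*log(1 - 2*t)/2
K^(4)(t) = 528/(16*t^4 - 32*t^3 + 24*t^2 - 8*t + 1)

κ_4 = K^(4)(0) = 528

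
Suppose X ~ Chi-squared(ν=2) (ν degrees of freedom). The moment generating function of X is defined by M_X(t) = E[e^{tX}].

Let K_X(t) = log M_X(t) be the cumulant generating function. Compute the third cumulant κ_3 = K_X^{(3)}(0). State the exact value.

κ_3 = K′′′(0) = 16

M_X(t) = 1/(1 - 2*t)
K_X(t) = log M_X(t) = -log(1 - 2*t)
K′(t) = -2/(2*t - 1)
K′′(t) = 4/(4*t^2 - 4*t + 1)
K′′′(t) = -16/(8*t^3 - 12*t^2 + 6*t - 1)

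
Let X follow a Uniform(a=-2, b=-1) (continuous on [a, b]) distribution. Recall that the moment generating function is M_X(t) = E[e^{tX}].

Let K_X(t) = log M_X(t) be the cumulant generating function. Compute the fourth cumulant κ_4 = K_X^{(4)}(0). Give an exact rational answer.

M_X(t) = (e^(-t) - e^(-2*t))/t
K_X(t) = log M_X(t) = -log(t) + log(e^(-t) - e^(-2*t))
K′(t) = (-t*e^(t) + 2*t - e^(t) + 1)/(t*e^(t) - t)
K′′(t) = (-t^2*e^(t) + e^(2*t) - 2*e^(t) + 1)/(t^2*e^(2*t) - 2*t^2*e^(t) + t^2)
K′′′(t) = (t^3*e^(2*t) + t^3*e^(t) - 2*e^(3*t) + 6*e^(2*t) - 6*e^(t) + 2)/(t^3*e^(3*t) - 3*t^3*e^(2*t) + 3*t^3*e^(t) - t^3)

κ_4 = K′′′′(0) = -1/120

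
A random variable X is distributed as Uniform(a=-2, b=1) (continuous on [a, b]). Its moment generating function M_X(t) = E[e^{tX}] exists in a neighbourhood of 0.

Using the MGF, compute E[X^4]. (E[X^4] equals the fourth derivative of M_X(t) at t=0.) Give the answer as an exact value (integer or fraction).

M_X(t) = (e^(t) - e^(-2*t))/(3*t)
D^4[M](t) = (t^4*e^(3*t) - 16*t^4 - 4*t^3*e^(3*t) - 32*t^3 + 12*t^2*e^(3*t) - 48*t^2 - 24*t*e^(3*t) - 48*t + 24*e^(3*t) - 24)*e^(-2*t)/(3*t^5)

E[X^4] = D^4[M](0) = 11/5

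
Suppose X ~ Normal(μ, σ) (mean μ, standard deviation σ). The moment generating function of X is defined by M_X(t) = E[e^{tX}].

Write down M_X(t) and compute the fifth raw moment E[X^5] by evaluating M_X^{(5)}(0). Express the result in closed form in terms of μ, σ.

E[X^5] = M′′′′′(0) = μ*(μ^4 + 10*μ^2*σ^2 + 15*σ^4)

M_X(t) = e^(μ*t + σ^2*t^2/2)
M′(t) = μ*e^(μ*t)*e^(σ^2*t^2/2) + σ^2*t*e^(μ*t)*e^(σ^2*t^2/2)
M′′(t) = μ^2*e^(μ*t)*e^(σ^2*t^2/2) + 2*μ*σ^2*t*e^(μ*t)*e^(σ^2*t^2/2) + σ^4*t^2*e^(μ*t)*e^(σ^2*t^2/2) + σ^2*e^(μ*t)*e^(σ^2*t^2/2)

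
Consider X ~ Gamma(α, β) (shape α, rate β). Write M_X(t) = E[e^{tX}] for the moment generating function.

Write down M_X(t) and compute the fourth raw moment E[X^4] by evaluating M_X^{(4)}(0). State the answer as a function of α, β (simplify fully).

M_X(t) = (β/(β - t))^α
dM/dt = -α*β^α*(1/(β - t))^α/(-β + t)
d^2M/dt^2 = (α^2*β^α*(1/(β - t))^α + α*β^α*(1/(β - t))^α)/(β^2 - 2*β*t + t^2)
d^3M/dt^3 = (-α^3*β^α*(1/(β - t))^α - 3*α^2*β^α*(1/(β - t))^α - 2*α*β^α*(1/(β - t))^α)/(-β^3 + 3*β^2*t - 3*β*t^2 + t^3)
d^4M/dt^4 = (α^4*β^α*(1/(β - t))^α + 6*α^3*β^α*(1/(β - t))^α + 11*α^2*β^α*(1/(β - t))^α + 6*α*β^α*(1/(β - t))^α)/(β^4 - 4*β^3*t + 6*β^2*t^2 - 4*β*t^3 + t^4)

E[X^4] = d^4M/dt^4 |_{t=0} = α*(α^3 + 6*α^2 + 11*α + 6)/β^4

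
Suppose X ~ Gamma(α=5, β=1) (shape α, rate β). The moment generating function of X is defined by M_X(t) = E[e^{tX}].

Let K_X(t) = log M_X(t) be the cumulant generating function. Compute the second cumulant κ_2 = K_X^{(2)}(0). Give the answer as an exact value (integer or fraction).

κ_2 = K′′(0) = 5

M_X(t) = (1 - t)^(-5)
K_X(t) = log M_X(t) = -5*log(1 - t)
K′(t) = -5/(t - 1)
K′′(t) = 5/(t^2 - 2*t + 1)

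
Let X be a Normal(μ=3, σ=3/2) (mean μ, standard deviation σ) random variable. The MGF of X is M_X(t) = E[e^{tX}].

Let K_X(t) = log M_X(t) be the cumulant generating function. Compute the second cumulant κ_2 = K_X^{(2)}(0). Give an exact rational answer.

κ_2 = K′′(0) = 9/4

M_X(t) = e^(9*t^2/8 + 3*t)
K_X(t) = log M_X(t) = 9*t^2/8 + 3*t
K′(t) = 9*t/4 + 3
K′′(t) = 9/4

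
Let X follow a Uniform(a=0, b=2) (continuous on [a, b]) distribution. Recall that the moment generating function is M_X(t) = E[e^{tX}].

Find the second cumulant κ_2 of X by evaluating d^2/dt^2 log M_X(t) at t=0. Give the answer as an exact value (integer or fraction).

κ_2 = K^(2)(0) = 1/3

M_X(t) = (e^(2*t) - 1)/(2*t)
K_X(t) = log M_X(t) = -log(t) + log(e^(2*t) - 1) - log(2)
K^(2)(t) = (-4*t^2*e^(2*t) + e^(4*t) - 2*e^(2*t) + 1)/(t^2*e^(4*t) - 2*t^2*e^(2*t) + t^2)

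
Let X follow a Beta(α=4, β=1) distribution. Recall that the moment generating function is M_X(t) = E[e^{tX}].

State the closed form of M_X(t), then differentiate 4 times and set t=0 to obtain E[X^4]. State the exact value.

M_X(t) = ₁F₁(4; 5; t)
M^(4)(t) = ₁F₁(8; 9; t)/2

E[X^4] = M^(4)(0) = 1/2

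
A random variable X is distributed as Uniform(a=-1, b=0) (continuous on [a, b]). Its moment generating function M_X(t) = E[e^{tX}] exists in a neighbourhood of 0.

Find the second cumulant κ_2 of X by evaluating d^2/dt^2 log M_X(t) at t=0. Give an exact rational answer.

M_X(t) = (1 - e^(-t))/t
K_X(t) = log M_X(t) = -log(t) + log(1 - e^(-t))
K′(t) = (t - e^(t) + 1)/(t*e^(t) - t)
K′′(t) = (-t^2*e^(t) + e^(2*t) - 2*e^(t) + 1)/(t^2*e^(2*t) - 2*t^2*e^(t) + t^2)

κ_2 = K′′(0) = 1/12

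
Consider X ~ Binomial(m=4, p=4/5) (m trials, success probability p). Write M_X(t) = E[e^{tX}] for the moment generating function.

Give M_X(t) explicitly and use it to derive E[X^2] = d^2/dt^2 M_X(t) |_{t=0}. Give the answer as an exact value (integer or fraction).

E[X^2] = M^(2)(0) = 272/25

M_X(t) = (4*e^(t)/5 + 1/5)^4
M^(2)(t) = 4096*e^(4*t)/625 + 2304*e^(3*t)/625 + 384*e^(2*t)/625 + 16*e^(t)/625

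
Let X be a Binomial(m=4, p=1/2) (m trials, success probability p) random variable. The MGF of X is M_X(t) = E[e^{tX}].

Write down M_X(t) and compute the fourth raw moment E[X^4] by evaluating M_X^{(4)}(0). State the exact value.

M_X(t) = (e^(t)/2 + 1/2)^4
M^(4)(t) = 16*e^(4*t) + 81*e^(3*t)/4 + 6*e^(2*t) + e^(t)/4

E[X^4] = M^(4)(0) = 85/2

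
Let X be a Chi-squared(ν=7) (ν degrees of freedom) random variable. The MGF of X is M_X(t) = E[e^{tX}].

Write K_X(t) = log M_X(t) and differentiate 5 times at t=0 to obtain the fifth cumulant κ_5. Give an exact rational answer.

M_X(t) = (1 - 2*t)^(-7/2)
K_X(t) = log M_X(t) = -7*log(1 - 2*t)/2
K′(t) = -7/(2*t - 1)
K′′(t) = 14/(4*t^2 - 4*t + 1)
K′′′(t) = -56/(8*t^3 - 12*t^2 + 6*t - 1)
K′′′′(t) = 336/(16*t^4 - 32*t^3 + 24*t^2 - 8*t + 1)
K′′′′′(t) = -2688/(32*t^5 - 80*t^4 + 80*t^3 - 40*t^2 + 10*t - 1)

κ_5 = K′′′′′(0) = 2688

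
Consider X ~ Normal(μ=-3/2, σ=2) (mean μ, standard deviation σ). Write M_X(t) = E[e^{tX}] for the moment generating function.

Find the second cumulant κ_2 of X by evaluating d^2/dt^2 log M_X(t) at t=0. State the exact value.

M_X(t) = e^(2*t^2 - 3*t/2)
K_X(t) = log M_X(t) = 2*t^2 - 3*t/2
K′(t) = 4*t - 3/2
K′′(t) = 4

κ_2 = K′′(0) = 4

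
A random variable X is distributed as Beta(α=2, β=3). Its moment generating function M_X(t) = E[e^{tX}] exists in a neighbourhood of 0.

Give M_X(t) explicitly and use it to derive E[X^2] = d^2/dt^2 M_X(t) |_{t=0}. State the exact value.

M_X(t) = ₁F₁(2; 5; t)
dM/dt = 2*₁F₁(3; 6; t)/5
d^2M/dt^2 = ₁F₁(4; 7; t)/5

E[X^2] = d^2M/dt^2 |_{t=0} = 1/5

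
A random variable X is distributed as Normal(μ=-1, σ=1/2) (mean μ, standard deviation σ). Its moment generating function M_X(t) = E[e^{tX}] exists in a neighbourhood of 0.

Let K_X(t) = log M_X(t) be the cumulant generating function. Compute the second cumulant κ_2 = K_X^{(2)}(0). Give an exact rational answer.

κ_2 = d^2K/dt^2 |_{t=0} = 1/4

M_X(t) = e^(t^2/8 - t)
K_X(t) = log M_X(t) = t^2/8 - t
dK/dt = t/4 - 1
d^2K/dt^2 = 1/4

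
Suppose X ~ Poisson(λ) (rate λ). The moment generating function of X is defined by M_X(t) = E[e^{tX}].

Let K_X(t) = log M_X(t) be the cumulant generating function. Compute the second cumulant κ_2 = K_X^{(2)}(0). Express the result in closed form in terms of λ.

M_X(t) = e^(λ*(e^(t) - 1))
K_X(t) = log M_X(t) = λ*(e^(t) - 1)
K′(t) = λ*e^(t)
K′′(t) = λ*e^(t)

κ_2 = K′′(0) = λ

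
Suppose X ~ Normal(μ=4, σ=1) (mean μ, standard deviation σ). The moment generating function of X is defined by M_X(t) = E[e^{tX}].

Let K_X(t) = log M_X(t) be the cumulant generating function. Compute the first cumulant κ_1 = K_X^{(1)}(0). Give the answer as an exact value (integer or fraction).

κ_1 = K′(0) = 4

M_X(t) = e^(t^2/2 + 4*t)
K_X(t) = log M_X(t) = t^2/2 + 4*t
K′(t) = t + 4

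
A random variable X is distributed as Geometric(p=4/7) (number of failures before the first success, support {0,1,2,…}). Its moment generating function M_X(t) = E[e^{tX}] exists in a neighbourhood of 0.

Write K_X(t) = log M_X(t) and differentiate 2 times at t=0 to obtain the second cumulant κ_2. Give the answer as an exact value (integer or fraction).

M_X(t) = 4/(7*(1 - 3*e^(t)/7))
K_X(t) = log M_X(t) = -log(1 - 3*e^(t)/7) - log(7) + 2*log(2)
K′(t) = -3*e^(t)/(3*e^(t) - 7)
K′′(t) = 21*e^(t)/(9*e^(2*t) - 42*e^(t) + 49)

κ_2 = K′′(0) = 21/16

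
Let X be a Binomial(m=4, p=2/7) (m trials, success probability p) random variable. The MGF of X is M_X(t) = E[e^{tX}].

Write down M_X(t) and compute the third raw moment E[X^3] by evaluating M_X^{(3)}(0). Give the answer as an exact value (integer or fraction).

M_X(t) = (2*e^(t)/7 + 5/7)^4
M′(t) = 64*e^(4*t)/2401 + 480*e^(3*t)/2401 + 1200*e^(2*t)/2401 + 1000*e^(t)/2401
M′′(t) = 256*e^(4*t)/2401 + 1440*e^(3*t)/2401 + 2400*e^(2*t)/2401 + 1000*e^(t)/2401
M′′′(t) = 1024*e^(4*t)/2401 + 4320*e^(3*t)/2401 + 4800*e^(2*t)/2401 + 1000*e^(t)/2401

E[X^3] = M′′′(0) = 1592/343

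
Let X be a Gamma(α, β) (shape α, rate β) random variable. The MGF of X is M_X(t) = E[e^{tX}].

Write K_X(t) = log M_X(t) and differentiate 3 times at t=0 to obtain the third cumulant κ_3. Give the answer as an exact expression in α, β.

M_X(t) = (β/(β - t))^α
K_X(t) = log M_X(t) = α*(log(β) - log(β - t))
K′(t) = -α/(-β + t)
K′′(t) = α/(β^2 - 2*β*t + t^2)
K′′′(t) = -2*α/(-β^3 + 3*β^2*t - 3*β*t^2 + t^3)

κ_3 = K′′′(0) = 2*α/β^3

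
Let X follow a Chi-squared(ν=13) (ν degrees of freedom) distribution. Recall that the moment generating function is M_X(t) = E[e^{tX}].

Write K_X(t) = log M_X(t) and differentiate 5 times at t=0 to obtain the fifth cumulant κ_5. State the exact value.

M_X(t) = (1 - 2*t)^(-13/2)
K_X(t) = log M_X(t) = -13*log(1 - 2*t)/2
dK/dt = -13/(2*t - 1)
d^2K/dt^2 = 26/(4*t^2 - 4*t + 1)
d^3K/dt^3 = -104/(8*t^3 - 12*t^2 + 6*t - 1)
d^4K/dt^4 = 624/(16*t^4 - 32*t^3 + 24*t^2 - 8*t + 1)
d^5K/dt^5 = -4992/(32*t^5 - 80*t^4 + 80*t^3 - 40*t^2 + 10*t - 1)

κ_5 = d^5K/dt^5 |_{t=0} = 4992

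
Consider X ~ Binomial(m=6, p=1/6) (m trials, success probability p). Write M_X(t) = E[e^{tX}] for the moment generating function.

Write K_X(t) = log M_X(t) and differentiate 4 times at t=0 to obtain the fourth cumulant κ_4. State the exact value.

κ_4 = D^4[K](0) = 5/36

M_X(t) = (e^(t)/6 + 5/6)^6
K_X(t) = log M_X(t) = 6*log(e^(t)/6 + 5/6)
D^4[K](t) = (30*e^(3*t) - 600*e^(2*t) + 750*e^(t))/(e^(4*t) + 20*e^(3*t) + 150*e^(2*t) + 500*e^(t) + 625)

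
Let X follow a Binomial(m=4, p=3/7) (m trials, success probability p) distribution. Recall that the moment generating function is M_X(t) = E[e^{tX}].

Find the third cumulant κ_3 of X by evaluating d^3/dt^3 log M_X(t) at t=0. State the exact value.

κ_3 = K^(3)(0) = 48/343

M_X(t) = (3*e^(t)/7 + 4/7)^4
K_X(t) = log M_X(t) = 4*log(3*e^(t)/7 + 4/7)
K^(3)(t) = (-144*e^(2*t) + 192*e^(t))/(27*e^(3*t) + 108*e^(2*t) + 144*e^(t) + 64)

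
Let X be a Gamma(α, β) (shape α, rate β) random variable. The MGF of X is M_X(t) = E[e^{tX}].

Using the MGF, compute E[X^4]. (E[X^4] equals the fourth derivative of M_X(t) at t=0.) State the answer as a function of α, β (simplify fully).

E[X^4] = d^4M/dt^4 |_{t=0} = α*(α^3 + 6*α^2 + 11*α + 6)/β^4

M_X(t) = (β/(β - t))^α
dM/dt = -α*β^α*(1/(β - t))^α/(-β + t)
d^2M/dt^2 = (α^2*β^α*(1/(β - t))^α + α*β^α*(1/(β - t))^α)/(β^2 - 2*β*t + t^2)
d^3M/dt^3 = (-α^3*β^α*(1/(β - t))^α - 3*α^2*β^α*(1/(β - t))^α - 2*α*β^α*(1/(β - t))^α)/(-β^3 + 3*β^2*t - 3*β*t^2 + t^3)
d^4M/dt^4 = (α^4*β^α*(1/(β - t))^α + 6*α^3*β^α*(1/(β - t))^α + 11*α^2*β^α*(1/(β - t))^α + 6*α*β^α*(1/(β - t))^α)/(β^4 - 4*β^3*t + 6*β^2*t^2 - 4*β*t^3 + t^4)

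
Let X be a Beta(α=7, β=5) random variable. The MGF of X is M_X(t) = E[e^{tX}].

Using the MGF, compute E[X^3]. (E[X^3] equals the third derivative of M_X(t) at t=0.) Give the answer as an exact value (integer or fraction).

E[X^3] = M′′′(0) = 3/13

M_X(t) = ₁F₁(7; 12; t)
M′(t) = 7*₁F₁(8; 13; t)/12
M′′(t) = 14*₁F₁(9; 14; t)/39
M′′′(t) = 3*₁F₁(10; 15; t)/13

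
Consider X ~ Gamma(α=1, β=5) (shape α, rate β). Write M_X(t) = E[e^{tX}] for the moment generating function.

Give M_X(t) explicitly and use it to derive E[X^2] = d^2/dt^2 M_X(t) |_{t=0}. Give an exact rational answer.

E[X^2] = D^2[M](0) = 2/25

M_X(t) = 5/(5 - t)
D^2[M](t) = -10/(t^3 - 15*t^2 + 75*t - 125)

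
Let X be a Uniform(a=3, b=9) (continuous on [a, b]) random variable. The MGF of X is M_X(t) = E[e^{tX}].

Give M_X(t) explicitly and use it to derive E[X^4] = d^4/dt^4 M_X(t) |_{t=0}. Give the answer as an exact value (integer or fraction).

E[X^4] = D^4[M](0) = 9801/5

M_X(t) = (e^(9*t) - e^(3*t))/(6*t)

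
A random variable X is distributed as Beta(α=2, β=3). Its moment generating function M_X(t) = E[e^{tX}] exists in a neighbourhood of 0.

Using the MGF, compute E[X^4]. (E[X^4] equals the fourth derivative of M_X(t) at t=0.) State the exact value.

M_X(t) = ₁F₁(2; 5; t)
D^4[M](t) = ₁F₁(6; 9; t)/14

E[X^4] = D^4[M](0) = 1/14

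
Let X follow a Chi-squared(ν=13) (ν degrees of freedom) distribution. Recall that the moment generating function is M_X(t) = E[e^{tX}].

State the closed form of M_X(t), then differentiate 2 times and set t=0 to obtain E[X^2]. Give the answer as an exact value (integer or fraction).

E[X^2] = M′′(0) = 195

M_X(t) = (1 - 2*t)^(-13/2)
M′(t) = -13/(128*t^7*√(1 - 2*t) - 448*t^6*√(1 - 2*t) + 672*t^5*√(1 - 2*t) - 560*t^4*√(1 - 2*t) + 280*t^3*√(1 - 2*t) - 84*t^2*√(1 - 2*t) + 14*t*√(1 - 2*t) - √(1 - 2*t))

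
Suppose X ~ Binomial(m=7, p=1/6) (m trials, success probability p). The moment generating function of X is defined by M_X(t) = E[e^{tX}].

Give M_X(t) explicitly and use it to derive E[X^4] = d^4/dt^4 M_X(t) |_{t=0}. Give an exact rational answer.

M_X(t) = (e^(t)/6 + 5/6)^7
M′(t) = 7*e^(7*t)/279936 + 35*e^(6*t)/46656 + 875*e^(5*t)/93312 + 4375*e^(4*t)/69984 + 21875*e^(3*t)/93312 + 21875*e^(2*t)/46656 + 109375*e^(t)/279936
M′′(t) = 49*e^(7*t)/279936 + 35*e^(6*t)/7776 + 4375*e^(5*t)/93312 + 4375*e^(4*t)/17496 + 21875*e^(3*t)/31104 + 21875*e^(2*t)/23328 + 109375*e^(t)/279936
M′′′(t) = 343*e^(7*t)/279936 + 35*e^(6*t)/1296 + 21875*e^(5*t)/93312 + 4375*e^(4*t)/4374 + 21875*e^(3*t)/10368 + 21875*e^(2*t)/11664 + 109375*e^(t)/279936
M′′′′(t) = 2401*e^(7*t)/279936 + 35*e^(6*t)/216 + 109375*e^(5*t)/93312 + 8750*e^(4*t)/2187 + 21875*e^(3*t)/3456 + 21875*e^(2*t)/5832 + 109375*e^(t)/279936

E[X^4] = M′′′′(0) = 427/27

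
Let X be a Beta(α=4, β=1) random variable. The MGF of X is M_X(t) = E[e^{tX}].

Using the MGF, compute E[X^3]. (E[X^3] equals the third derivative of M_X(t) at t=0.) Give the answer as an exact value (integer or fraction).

M_X(t) = ₁F₁(4; 5; t)
M′(t) = 4*₁F₁(5; 6; t)/5
M′′(t) = 2*₁F₁(6; 7; t)/3
M′′′(t) = 4*₁F₁(7; 8; t)/7

E[X^3] = M′′′(0) = 4/7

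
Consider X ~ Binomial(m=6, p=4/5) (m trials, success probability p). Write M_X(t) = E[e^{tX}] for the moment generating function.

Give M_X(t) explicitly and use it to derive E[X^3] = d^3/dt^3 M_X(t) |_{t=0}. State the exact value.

E[X^3] = M^(3)(0) = 3096/25

M_X(t) = (4*e^(t)/5 + 1/5)^6
M^(3)(t) = 884736*e^(6*t)/15625 + 6144*e^(5*t)/125 + 49152*e^(4*t)/3125 + 6912*e^(3*t)/3125 + 384*e^(2*t)/3125 + 24*e^(t)/15625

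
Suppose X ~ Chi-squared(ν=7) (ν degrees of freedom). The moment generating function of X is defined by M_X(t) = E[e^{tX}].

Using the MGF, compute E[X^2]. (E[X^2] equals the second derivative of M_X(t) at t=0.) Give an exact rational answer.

M_X(t) = (1 - 2*t)^(-7/2)
M′(t) = 7/(16*t^4*√(1 - 2*t) - 32*t^3*√(1 - 2*t) + 24*t^2*√(1 - 2*t) - 8*t*√(1 - 2*t) + √(1 - 2*t))
M′′(t) = -63/(32*t^5*√(1 - 2*t) - 80*t^4*√(1 - 2*t) + 80*t^3*√(1 - 2*t) - 40*t^2*√(1 - 2*t) + 10*t*√(1 - 2*t) - √(1 - 2*t))

E[X^2] = M′′(0) = 63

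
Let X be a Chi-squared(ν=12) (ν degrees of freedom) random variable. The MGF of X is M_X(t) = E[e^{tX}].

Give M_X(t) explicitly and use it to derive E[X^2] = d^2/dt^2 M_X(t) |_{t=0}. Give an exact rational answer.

M_X(t) = (1 - 2*t)^(-6)
M^(2)(t) = 168/(256*t^8 - 1024*t^7 + 1792*t^6 - 1792*t^5 + 1120*t^4 - 448*t^3 + 112*t^2 - 16*t + 1)

E[X^2] = M^(2)(0) = 168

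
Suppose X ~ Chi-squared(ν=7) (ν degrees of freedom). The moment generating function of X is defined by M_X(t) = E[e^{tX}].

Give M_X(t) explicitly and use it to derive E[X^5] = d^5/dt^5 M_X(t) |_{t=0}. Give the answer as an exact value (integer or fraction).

M_X(t) = (1 - 2*t)^(-7/2)
M′(t) = 7/(16*t^4*√(1 - 2*t) - 32*t^3*√(1 - 2*t) + 24*t^2*√(1 - 2*t) - 8*t*√(1 - 2*t) + √(1 - 2*t))
M′′(t) = -63/(32*t^5*√(1 - 2*t) - 80*t^4*√(1 - 2*t) + 80*t^3*√(1 - 2*t) - 40*t^2*√(1 - 2*t) + 10*t*√(1 - 2*t) - √(1 - 2*t))
M′′′(t) = 693/(64*t^6*√(1 - 2*t) - 192*t^5*√(1 - 2*t) + 240*t^4*√(1 - 2*t) - 160*t^3*√(1 - 2*t) + 60*t^2*√(1 - 2*t) - 12*t*√(1 - 2*t) + √(1 - 2*t))

E[X^5] = M′′′′′(0) = 135135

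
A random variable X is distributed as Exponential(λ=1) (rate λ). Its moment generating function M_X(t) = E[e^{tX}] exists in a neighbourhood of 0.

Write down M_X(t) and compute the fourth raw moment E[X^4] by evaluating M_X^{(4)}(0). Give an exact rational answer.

E[X^4] = M^(4)(0) = 24

M_X(t) = 1/(1 - t)
M^(4)(t) = -24/(t^5 - 5*t^4 + 10*t^3 - 10*t^2 + 5*t - 1)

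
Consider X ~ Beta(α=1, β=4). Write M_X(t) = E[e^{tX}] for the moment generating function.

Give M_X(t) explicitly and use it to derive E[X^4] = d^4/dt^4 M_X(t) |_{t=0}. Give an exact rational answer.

M_X(t) = ₁F₁(1; 5; t)
M′(t) = ₁F₁(2; 6; t)/5
M′′(t) = ₁F₁(3; 7; t)/15
M′′′(t) = ₁F₁(4; 8; t)/35
M′′′′(t) = ₁F₁(5; 9; t)/70

E[X^4] = M′′′′(0) = 1/70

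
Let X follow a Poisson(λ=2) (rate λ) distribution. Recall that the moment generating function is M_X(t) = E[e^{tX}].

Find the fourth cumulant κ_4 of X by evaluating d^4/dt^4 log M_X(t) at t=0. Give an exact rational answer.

κ_4 = D^4[K](0) = 2

M_X(t) = e^(2*e^(t) - 2)
K_X(t) = log M_X(t) = 2*e^(t) - 2
D^4[K](t) = 2*e^(t)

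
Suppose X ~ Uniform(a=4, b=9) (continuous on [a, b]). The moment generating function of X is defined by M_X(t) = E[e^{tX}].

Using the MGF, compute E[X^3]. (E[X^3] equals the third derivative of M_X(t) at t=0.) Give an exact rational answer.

M_X(t) = (e^(9*t) - e^(4*t))/(5*t)
M′(t) = (9*t*e^(9*t) - 4*t*e^(4*t) - e^(9*t) + e^(4*t))/(5*t^2)
M′′(t) = (81*t^2*e^(9*t) - 16*t^2*e^(4*t) - 18*t*e^(9*t) + 8*t*e^(4*t) + 2*e^(9*t) - 2*e^(4*t))/(5*t^3)
M′′′(t) = (729*t^3*e^(9*t) - 64*t^3*e^(4*t) - 243*t^2*e^(9*t) + 48*t^2*e^(4*t) + 54*t*e^(9*t) - 24*t*e^(4*t) - 6*e^(9*t) + 6*e^(4*t))/(5*t^4)

E[X^3] = M′′′(0) = 1261/4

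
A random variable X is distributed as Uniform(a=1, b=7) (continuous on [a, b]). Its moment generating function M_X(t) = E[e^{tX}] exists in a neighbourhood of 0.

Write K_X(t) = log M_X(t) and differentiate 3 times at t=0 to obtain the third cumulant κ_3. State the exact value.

M_X(t) = (e^(7*t) - e^(t))/(6*t)
K_X(t) = log M_X(t) = -log(t) + log(e^(7*t) - e^(t)) - log(6)
K^(3)(t) = (216*t^3*e^(12*t) + 216*t^3*e^(6*t) - 2*e^(18*t) + 6*e^(12*t) - 6*e^(6*t) + 2)/(t^3*e^(18*t) - 3*t^3*e^(12*t) + 3*t^3*e^(6*t) - t^3)

κ_3 = K^(3)(0) = 0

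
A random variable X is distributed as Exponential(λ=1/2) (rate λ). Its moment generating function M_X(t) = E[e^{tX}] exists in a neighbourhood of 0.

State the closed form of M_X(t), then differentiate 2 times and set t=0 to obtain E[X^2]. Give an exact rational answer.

E[X^2] = d^2M/dt^2 |_{t=0} = 8

M_X(t) = 1/(2*(1/2 - t))
dM/dt = 2/(4*t^2 - 4*t + 1)
d^2M/dt^2 = -8/(8*t^3 - 12*t^2 + 6*t - 1)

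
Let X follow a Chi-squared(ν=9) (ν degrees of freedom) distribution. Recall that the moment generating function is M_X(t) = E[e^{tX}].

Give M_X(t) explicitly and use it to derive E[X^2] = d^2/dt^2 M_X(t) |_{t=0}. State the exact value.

E[X^2] = d^2M/dt^2 |_{t=0} = 99

M_X(t) = (1 - 2*t)^(-9/2)
dM/dt = -9/(32*t^5*√(1 - 2*t) - 80*t^4*√(1 - 2*t) + 80*t^3*√(1 - 2*t) - 40*t^2*√(1 - 2*t) + 10*t*√(1 - 2*t) - √(1 - 2*t))
d^2M/dt^2 = 99/(64*t^6*√(1 - 2*t) - 192*t^5*√(1 - 2*t) + 240*t^4*√(1 - 2*t) - 160*t^3*√(1 - 2*t) + 60*t^2*√(1 - 2*t) - 12*t*√(1 - 2*t) + √(1 - 2*t))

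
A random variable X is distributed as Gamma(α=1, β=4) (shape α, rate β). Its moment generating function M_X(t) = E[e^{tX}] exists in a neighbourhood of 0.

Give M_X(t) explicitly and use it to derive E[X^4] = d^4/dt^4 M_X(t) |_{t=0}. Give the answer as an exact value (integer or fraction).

E[X^4] = M^(4)(0) = 3/32

M_X(t) = 4/(4 - t)
M^(4)(t) = -96/(t^5 - 20*t^4 + 160*t^3 - 640*t^2 + 1280*t - 1024)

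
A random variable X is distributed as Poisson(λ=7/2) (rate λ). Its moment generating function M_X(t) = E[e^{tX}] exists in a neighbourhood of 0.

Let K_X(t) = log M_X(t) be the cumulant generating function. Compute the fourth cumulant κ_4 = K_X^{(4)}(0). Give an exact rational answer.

M_X(t) = e^(7*e^(t)/2 - 7/2)
K_X(t) = log M_X(t) = 7*e^(t)/2 - 7/2
D^4[K](t) = 7*e^(t)/2

κ_4 = D^4[K](0) = 7/2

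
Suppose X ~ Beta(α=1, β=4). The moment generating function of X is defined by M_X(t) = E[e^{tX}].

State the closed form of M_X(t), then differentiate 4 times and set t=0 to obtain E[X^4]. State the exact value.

E[X^4] = d^4M/dt^4 |_{t=0} = 1/70

M_X(t) = ₁F₁(1; 5; t)
dM/dt = ₁F₁(2; 6; t)/5
d^2M/dt^2 = ₁F₁(3; 7; t)/15
d^3M/dt^3 = ₁F₁(4; 8; t)/35
d^4M/dt^4 = ₁F₁(5; 9; t)/70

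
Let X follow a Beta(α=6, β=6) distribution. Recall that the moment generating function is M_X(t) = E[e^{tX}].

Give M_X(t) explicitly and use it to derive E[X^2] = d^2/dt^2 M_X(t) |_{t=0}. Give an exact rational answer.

E[X^2] = M^(2)(0) = 7/26

M_X(t) = ₁F₁(6; 12; t)
M^(2)(t) = 7*₁F₁(8; 14; t)/26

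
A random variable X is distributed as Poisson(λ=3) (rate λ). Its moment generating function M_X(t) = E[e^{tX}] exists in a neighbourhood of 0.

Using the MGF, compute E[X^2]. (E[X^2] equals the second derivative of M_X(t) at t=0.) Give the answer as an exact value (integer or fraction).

M_X(t) = e^(3*e^(t) - 3)
M′(t) = 3*e^(-3)*e^(t)*e^(3*e^(t))
M′′(t) = (9*e^(2*t)*e^(3*e^(t)) + 3*e^(t)*e^(3*e^(t)))*e^(-3)

E[X^2] = M′′(0) = 12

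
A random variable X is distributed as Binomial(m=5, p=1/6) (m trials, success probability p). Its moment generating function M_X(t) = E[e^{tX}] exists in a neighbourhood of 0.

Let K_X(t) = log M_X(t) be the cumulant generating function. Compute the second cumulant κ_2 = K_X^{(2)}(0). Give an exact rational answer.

M_X(t) = (e^(t)/6 + 5/6)^5
K_X(t) = log M_X(t) = 5*log(e^(t)/6 + 5/6)
K′(t) = 5*e^(t)/(e^(t) + 5)
K′′(t) = 25*e^(t)/(e^(2*t) + 10*e^(t) + 25)

κ_2 = K′′(0) = 25/36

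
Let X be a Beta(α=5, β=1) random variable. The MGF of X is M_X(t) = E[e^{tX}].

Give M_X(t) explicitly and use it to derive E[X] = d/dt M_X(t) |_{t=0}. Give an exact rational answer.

M_X(t) = ₁F₁(5; 6; t)
dM/dt = 5*₁F₁(6; 7; t)/6

E[X] = dM/dt |_{t=0} = 5/6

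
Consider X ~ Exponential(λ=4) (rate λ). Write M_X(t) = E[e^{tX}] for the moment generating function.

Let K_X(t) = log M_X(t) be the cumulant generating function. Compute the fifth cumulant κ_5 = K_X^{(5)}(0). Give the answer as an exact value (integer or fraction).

κ_5 = K′′′′′(0) = 3/128

M_X(t) = 4/(4 - t)
K_X(t) = log M_X(t) = -log(4 - t) + 2*log(2)
K′(t) = -1/(t - 4)
K′′(t) = 1/(t^2 - 8*t + 16)
K′′′(t) = -2/(t^3 - 12*t^2 + 48*t - 64)
K′′′′(t) = 6/(t^4 - 16*t^3 + 96*t^2 - 256*t + 256)
K′′′′′(t) = -24/(t^5 - 20*t^4 + 160*t^3 - 640*t^2 + 1280*t - 1024)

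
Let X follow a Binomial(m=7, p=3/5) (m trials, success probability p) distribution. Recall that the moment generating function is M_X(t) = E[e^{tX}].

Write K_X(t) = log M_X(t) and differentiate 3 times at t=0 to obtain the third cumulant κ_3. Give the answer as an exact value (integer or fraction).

κ_3 = D^3[K](0) = -42/125

M_X(t) = (3*e^(t)/5 + 2/5)^7
K_X(t) = log M_X(t) = 7*log(3*e^(t)/5 + 2/5)
D^3[K](t) = (-126*e^(2*t) + 84*e^(t))/(27*e^(3*t) + 54*e^(2*t) + 36*e^(t) + 8)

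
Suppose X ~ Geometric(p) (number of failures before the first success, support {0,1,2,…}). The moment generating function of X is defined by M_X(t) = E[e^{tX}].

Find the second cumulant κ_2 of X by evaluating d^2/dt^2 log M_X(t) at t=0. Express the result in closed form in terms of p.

κ_2 = K^(2)(0) = (1 - p)/p^2

M_X(t) = p/(-(1 - p)*e^(t) + 1)
K_X(t) = log M_X(t) = log(p) - log(-(1 - p)*e^(t) + 1)
K^(2)(t) = (-p*e^(t) + e^(t))/(p^2*e^(2*t) - 2*p*e^(2*t) + 2*p*e^(t) + e^(2*t) - 2*e^(t) + 1)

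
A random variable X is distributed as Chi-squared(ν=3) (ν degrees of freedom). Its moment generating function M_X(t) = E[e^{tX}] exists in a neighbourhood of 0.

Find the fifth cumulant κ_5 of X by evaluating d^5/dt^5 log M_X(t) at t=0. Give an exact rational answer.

M_X(t) = (1 - 2*t)^(-3/2)
K_X(t) = log M_X(t) = -3*log(1 - 2*t)/2
K^(5)(t) = -1152/(32*t^5 - 80*t^4 + 80*t^3 - 40*t^2 + 10*t - 1)

κ_5 = K^(5)(0) = 1152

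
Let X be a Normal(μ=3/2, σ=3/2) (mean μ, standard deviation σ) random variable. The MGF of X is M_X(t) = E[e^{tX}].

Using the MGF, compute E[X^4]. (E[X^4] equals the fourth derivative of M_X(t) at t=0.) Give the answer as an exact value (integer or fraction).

M_X(t) = e^(9*t^2/8 + 3*t/2)
M′(t) = 9*t*e^(3*t/2)*e^(9*t^2/8)/4 + 3*e^(3*t/2)*e^(9*t^2/8)/2
M′′(t) = 81*t^2*e^(3*t/2)*e^(9*t^2/8)/16 + 27*t*e^(3*t/2)*e^(9*t^2/8)/4 + 9*e^(3*t/2)*e^(9*t^2/8)/2
M′′′(t) = 729*t^3*e^(3*t/2)*e^(9*t^2/8)/64 + 729*t^2*e^(3*t/2)*e^(9*t^2/8)/32 + 243*t*e^(3*t/2)*e^(9*t^2/8)/8 + 27*e^(3*t/2)*e^(9*t^2/8)/2

E[X^4] = M′′′′(0) = 405/8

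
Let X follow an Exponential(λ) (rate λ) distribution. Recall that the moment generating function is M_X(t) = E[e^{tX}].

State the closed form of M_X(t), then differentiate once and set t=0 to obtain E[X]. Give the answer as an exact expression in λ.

E[X] = D[M](0) = 1/λ

M_X(t) = λ/(λ - t)
D[M](t) = λ/(λ^2 - 2*λ*t + t^2)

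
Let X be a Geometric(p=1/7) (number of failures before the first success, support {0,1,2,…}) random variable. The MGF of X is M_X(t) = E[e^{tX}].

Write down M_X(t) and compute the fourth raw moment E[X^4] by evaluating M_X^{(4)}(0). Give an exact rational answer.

M_X(t) = 1/(7*(1 - 6*e^(t)/7))
M^(4)(t) = (-1296*e^(4*t) - 16632*e^(3*t) - 19404*e^(2*t) - 2058*e^(t))/(7776*e^(5*t) - 45360*e^(4*t) + 105840*e^(3*t) - 123480*e^(2*t) + 72030*e^(t) - 16807)

E[X^4] = M^(4)(0) = 39390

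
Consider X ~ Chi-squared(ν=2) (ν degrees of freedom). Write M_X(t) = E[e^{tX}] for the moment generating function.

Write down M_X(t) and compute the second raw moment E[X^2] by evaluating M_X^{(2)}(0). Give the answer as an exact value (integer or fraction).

E[X^2] = D^2[M](0) = 8

M_X(t) = 1/(1 - 2*t)
D^2[M](t) = -8/(8*t^3 - 12*t^2 + 6*t - 1)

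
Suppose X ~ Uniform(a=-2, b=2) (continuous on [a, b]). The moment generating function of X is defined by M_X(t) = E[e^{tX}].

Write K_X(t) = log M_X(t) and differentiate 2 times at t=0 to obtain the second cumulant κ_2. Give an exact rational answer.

κ_2 = K^(2)(0) = 4/3

M_X(t) = (e^(2*t) - e^(-2*t))/(4*t)
K_X(t) = log M_X(t) = -log(t) + log(e^(2*t) - e^(-2*t)) - 2*log(2)
K^(2)(t) = (-16*t^2*e^(4*t) + e^(8*t) - 2*e^(4*t) + 1)/(t^2*e^(8*t) - 2*t^2*e^(4*t) + t^2)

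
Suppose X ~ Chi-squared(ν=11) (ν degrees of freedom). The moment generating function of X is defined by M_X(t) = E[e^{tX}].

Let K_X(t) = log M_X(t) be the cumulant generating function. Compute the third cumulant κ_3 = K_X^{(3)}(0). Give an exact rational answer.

κ_3 = K^(3)(0) = 88

M_X(t) = (1 - 2*t)^(-11/2)
K_X(t) = log M_X(t) = -11*log(1 - 2*t)/2
K^(3)(t) = -88/(8*t^3 - 12*t^2 + 6*t - 1)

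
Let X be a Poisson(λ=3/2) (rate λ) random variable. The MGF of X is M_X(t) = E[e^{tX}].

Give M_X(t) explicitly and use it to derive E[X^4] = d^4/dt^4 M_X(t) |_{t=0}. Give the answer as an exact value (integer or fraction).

E[X^4] = d^4M/dt^4 |_{t=0} = 681/16

M_X(t) = e^(3*e^(t)/2 - 3/2)
dM/dt = 3*e^(-3/2)*e^(t)*e^(3*e^(t)/2)/2
d^2M/dt^2 = (9*e^(2*t)*e^(3*e^(t)/2) + 6*e^(t)*e^(3*e^(t)/2))*e^(-3/2)/4
d^3M/dt^3 = (27*e^(3*t)*e^(3*e^(t)/2) + 54*e^(2*t)*e^(3*e^(t)/2) + 12*e^(t)*e^(3*e^(t)/2))*e^(-3/2)/8
d^4M/dt^4 = (81*e^(4*t)*e^(3*e^(t)/2) + 324*e^(3*t)*e^(3*e^(t)/2) + 252*e^(2*t)*e^(3*e^(t)/2) + 24*e^(t)*e^(3*e^(t)/2))*e^(-3/2)/16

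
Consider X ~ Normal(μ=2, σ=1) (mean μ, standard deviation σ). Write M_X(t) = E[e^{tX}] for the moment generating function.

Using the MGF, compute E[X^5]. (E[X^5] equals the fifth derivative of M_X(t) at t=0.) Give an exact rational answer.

M_X(t) = e^(t^2/2 + 2*t)
M^(5)(t) = t^5*e^(2*t)*e^(t^2/2) + 10*t^4*e^(2*t)*e^(t^2/2) + 50*t^3*e^(2*t)*e^(t^2/2) + 140*t^2*e^(2*t)*e^(t^2/2) + 215*t*e^(2*t)*e^(t^2/2) + 142*e^(2*t)*e^(t^2/2)

E[X^5] = M^(5)(0) = 142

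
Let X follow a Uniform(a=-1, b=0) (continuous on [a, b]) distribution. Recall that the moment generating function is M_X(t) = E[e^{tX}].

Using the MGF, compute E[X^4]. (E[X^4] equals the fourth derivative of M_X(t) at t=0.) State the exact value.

E[X^4] = d^4M/dt^4 |_{t=0} = 1/5

M_X(t) = (1 - e^(-t))/t
dM/dt = (t - e^(t) + 1)*e^(-t)/t^2
d^2M/dt^2 = (-t^2 - 2*t + 2*e^(t) - 2)*e^(-t)/t^3
d^3M/dt^3 = (t^3 + 3*t^2 + 6*t - 6*e^(t) + 6)*e^(-t)/t^4
d^4M/dt^4 = (-t^4 - 4*t^3 - 12*t^2 - 24*t + 24*e^(t) - 24)*e^(-t)/t^5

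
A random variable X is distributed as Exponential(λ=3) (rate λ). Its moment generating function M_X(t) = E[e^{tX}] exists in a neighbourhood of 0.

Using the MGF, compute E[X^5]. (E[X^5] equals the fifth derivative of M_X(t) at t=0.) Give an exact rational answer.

M_X(t) = 3/(3 - t)
dM/dt = 3/(t^2 - 6*t + 9)
d^2M/dt^2 = -6/(t^3 - 9*t^2 + 27*t - 27)
d^3M/dt^3 = 18/(t^4 - 12*t^3 + 54*t^2 - 108*t + 81)
d^4M/dt^4 = -72/(t^5 - 15*t^4 + 90*t^3 - 270*t^2 + 405*t - 243)
d^5M/dt^5 = 360/(t^6 - 18*t^5 + 135*t^4 - 540*t^3 + 1215*t^2 - 1458*t + 729)

E[X^5] = d^5M/dt^5 |_{t=0} = 40/81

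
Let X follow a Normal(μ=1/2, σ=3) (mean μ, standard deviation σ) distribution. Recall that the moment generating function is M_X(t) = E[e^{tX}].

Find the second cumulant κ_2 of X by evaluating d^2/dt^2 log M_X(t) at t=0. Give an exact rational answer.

M_X(t) = e^(9*t^2/2 + t/2)
K_X(t) = log M_X(t) = 9*t^2/2 + t/2
K^(2)(t) = 9

κ_2 = K^(2)(0) = 9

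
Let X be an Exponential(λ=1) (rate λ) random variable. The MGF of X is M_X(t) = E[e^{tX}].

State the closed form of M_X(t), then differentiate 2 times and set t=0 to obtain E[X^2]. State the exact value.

E[X^2] = M′′(0) = 2

M_X(t) = 1/(1 - t)
M′(t) = 1/(t^2 - 2*t + 1)
M′′(t) = -2/(t^3 - 3*t^2 + 3*t - 1)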